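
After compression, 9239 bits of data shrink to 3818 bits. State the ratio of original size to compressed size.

Compression ratio = Original / Compressed
= 9239 / 3818 = 2.42:1


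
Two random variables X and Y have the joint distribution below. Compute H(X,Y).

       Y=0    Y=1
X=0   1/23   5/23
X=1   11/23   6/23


H(X,Y) = -Σ p(x,y) log₂ p(x,y)
  p(0,0)=1/23: -0.0435 × log₂(0.0435) = 0.1967
  p(0,1)=5/23: -0.2174 × log₂(0.2174) = 0.4786
  p(1,0)=11/23: -0.4783 × log₂(0.4783) = 0.5089
  p(1,1)=6/23: -0.2609 × log₂(0.2609) = 0.5057
H(X,Y) = 1.6899 bits


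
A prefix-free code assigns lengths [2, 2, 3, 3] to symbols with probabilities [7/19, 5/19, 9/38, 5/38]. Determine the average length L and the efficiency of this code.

Average length L = Σ p_i × l_i = 2.3684 bits
Entropy H = 1.9147 bits
Efficiency η = H/L × 100% = 80.84%


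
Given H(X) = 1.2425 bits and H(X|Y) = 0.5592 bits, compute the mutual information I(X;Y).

I(X;Y) = H(X) - H(X|Y)
I(X;Y) = 1.2425 - 0.5592 = 0.6833 bits


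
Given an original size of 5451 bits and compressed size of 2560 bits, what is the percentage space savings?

Space savings = (1 - Compressed/Original) × 100%
= (1 - 2560/5451) × 100%
= 53.04%


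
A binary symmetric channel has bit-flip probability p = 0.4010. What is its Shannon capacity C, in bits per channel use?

For BSC with error probability p:
C = 1 - H(p) where H(p) is binary entropy
H(0.4010) = -0.4010 × log₂(0.4010) - 0.5990 × log₂(0.5990)
H(p) = 0.9715
C = 1 - 0.9715 = 0.0285 bits/use


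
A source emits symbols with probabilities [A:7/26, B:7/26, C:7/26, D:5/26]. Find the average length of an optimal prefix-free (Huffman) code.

Huffman tree construction:
Combine smallest probabilities repeatedly
Resulting codes:
  A: 01 (length 2)
  B: 10 (length 2)
  C: 11 (length 2)
  D: 00 (length 2)
Average length = Σ p(s) × length(s) = 2.0000 bits


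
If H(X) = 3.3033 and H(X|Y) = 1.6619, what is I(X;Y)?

I(X;Y) = H(X) - H(X|Y)
I(X;Y) = 3.3033 - 1.6619 = 1.6414 bits


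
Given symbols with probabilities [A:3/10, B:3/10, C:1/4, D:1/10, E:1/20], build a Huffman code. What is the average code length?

Huffman tree construction:
Combine smallest probabilities repeatedly
Resulting codes:
  A: 10 (length 2)
  B: 11 (length 2)
  C: 01 (length 2)
  D: 001 (length 3)
  E: 000 (length 3)
Average length = Σ p(s) × length(s) = 2.1500 bits


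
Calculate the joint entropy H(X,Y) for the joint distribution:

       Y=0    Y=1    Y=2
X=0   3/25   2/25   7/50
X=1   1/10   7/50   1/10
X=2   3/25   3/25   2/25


H(X,Y) = -Σ p(x,y) log₂ p(x,y)
  p(0,0)=3/25: -0.1200 × log₂(0.1200) = 0.3671
  p(0,1)=2/25: -0.0800 × log₂(0.0800) = 0.2915
  p(0,2)=7/50: -0.1400 × log₂(0.1400) = 0.3971
  p(1,0)=1/10: -0.1000 × log₂(0.1000) = 0.3322
  p(1,1)=7/50: -0.1400 × log₂(0.1400) = 0.3971
  p(1,2)=1/10: -0.1000 × log₂(0.1000) = 0.3322
  p(2,0)=3/25: -0.1200 × log₂(0.1200) = 0.3671
  p(2,1)=3/25: -0.1200 × log₂(0.1200) = 0.3671
  p(2,2)=2/25: -0.0800 × log₂(0.0800) = 0.2915
H(X,Y) = 3.1428 bits


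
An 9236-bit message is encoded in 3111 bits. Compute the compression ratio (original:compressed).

Compression ratio = Original / Compressed
= 9236 / 3111 = 2.97:1


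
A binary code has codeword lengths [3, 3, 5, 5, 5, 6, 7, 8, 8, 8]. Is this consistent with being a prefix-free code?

Kraft inequality: Σ 2^(-l_i) ≤ 1 for prefix-free code
Calculating: 2^(-3) + 2^(-3) + 2^(-5) + 2^(-5) + 2^(-5) + 2^(-6) + 2^(-7) + 2^(-8) + 2^(-8) + 2^(-8)
= 0.125 + 0.125 + 0.03125 + 0.03125 + 0.03125 + 0.015625 + 0.0078125 + 0.00390625 + 0.00390625 + 0.00390625
= 0.3789
Since 0.3789 ≤ 1, prefix-free code exists


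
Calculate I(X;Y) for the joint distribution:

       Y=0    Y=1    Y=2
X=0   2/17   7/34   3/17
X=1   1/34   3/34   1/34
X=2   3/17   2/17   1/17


H(X) = 1.4370, H(Y) = 1.5614, H(X,Y) = 2.9279
I(X;Y) = H(X) + H(Y) - H(X,Y) = 0.0705 bits


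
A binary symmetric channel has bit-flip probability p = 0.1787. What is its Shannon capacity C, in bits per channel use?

For BSC with error probability p:
C = 1 - H(p) where H(p) is binary entropy
H(0.1787) = -0.1787 × log₂(0.1787) - 0.8213 × log₂(0.8213)
H(p) = 0.6772
C = 1 - 0.6772 = 0.3228 bits/use


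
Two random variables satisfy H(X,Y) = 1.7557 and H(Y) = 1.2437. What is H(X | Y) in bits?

Chain rule: H(X,Y) = H(X|Y) + H(Y)
H(X|Y) = H(X,Y) - H(Y) = 1.7557 - 1.2437 = 0.512 bits


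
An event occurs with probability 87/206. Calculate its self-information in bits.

Information content I(x) = -log₂(p(x))
I = -log₂(87/206) = -log₂(0.4223)
I = 1.2436 bits


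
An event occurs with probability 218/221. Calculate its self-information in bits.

Information content I(x) = -log₂(p(x))
I = -log₂(218/221) = -log₂(0.9864)
I = 0.0197 bits


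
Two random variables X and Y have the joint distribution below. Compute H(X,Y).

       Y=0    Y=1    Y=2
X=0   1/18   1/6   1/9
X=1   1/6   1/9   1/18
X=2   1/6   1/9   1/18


H(X,Y) = -Σ p(x,y) log₂ p(x,y)
  p(0,0)=1/18: -0.0556 × log₂(0.0556) = 0.2317
  p(0,1)=1/6: -0.1667 × log₂(0.1667) = 0.4308
  p(0,2)=1/9: -0.1111 × log₂(0.1111) = 0.3522
  p(1,0)=1/6: -0.1667 × log₂(0.1667) = 0.4308
  p(1,1)=1/9: -0.1111 × log₂(0.1111) = 0.3522
  p(1,2)=1/18: -0.0556 × log₂(0.0556) = 0.2317
  p(2,0)=1/6: -0.1667 × log₂(0.1667) = 0.4308
  p(2,1)=1/9: -0.1111 × log₂(0.1111) = 0.3522
  p(2,2)=1/18: -0.0556 × log₂(0.0556) = 0.2317
H(X,Y) = 3.0441 bits


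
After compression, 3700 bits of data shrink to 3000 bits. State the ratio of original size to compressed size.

Compression ratio = Original / Compressed
= 3700 / 3000 = 1.23:1


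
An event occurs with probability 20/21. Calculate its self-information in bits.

Information content I(x) = -log₂(p(x))
I = -log₂(20/21) = -log₂(0.9524)
I = 0.0704 bits


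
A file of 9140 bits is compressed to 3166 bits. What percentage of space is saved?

Space savings = (1 - Compressed/Original) × 100%
= (1 - 3166/9140) × 100%
= 65.36%


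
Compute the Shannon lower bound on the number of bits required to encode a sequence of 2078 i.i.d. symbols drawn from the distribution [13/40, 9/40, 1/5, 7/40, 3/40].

Entropy H = 2.1959 bits/symbol
Minimum bits = H × n = 2.1959 × 2078
= 4563.07 bits


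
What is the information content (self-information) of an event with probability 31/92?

Information content I(x) = -log₂(p(x))
I = -log₂(31/92) = -log₂(0.3370)
I = 1.5694 bits


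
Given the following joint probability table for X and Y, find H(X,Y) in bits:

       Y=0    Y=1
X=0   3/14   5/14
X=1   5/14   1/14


H(X,Y) = -Σ p(x,y) log₂ p(x,y)
  p(0,0)=3/14: -0.2143 × log₂(0.2143) = 0.4762
  p(0,1)=5/14: -0.3571 × log₂(0.3571) = 0.5305
  p(1,0)=5/14: -0.3571 × log₂(0.3571) = 0.5305
  p(1,1)=1/14: -0.0714 × log₂(0.0714) = 0.2720
H(X,Y) = 1.8092 bits


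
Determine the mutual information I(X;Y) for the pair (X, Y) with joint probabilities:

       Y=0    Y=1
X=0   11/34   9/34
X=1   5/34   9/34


H(X) = 0.9774, H(Y) = 0.9975, H(X,Y) = 1.9486
I(X;Y) = H(X) + H(Y) - H(X,Y) = 0.0263 bits


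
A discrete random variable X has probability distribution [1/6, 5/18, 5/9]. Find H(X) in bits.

H(X) = -Σ p(x) log₂ p(x)
  -1/6 × log₂(1/6) = 0.4308
  -5/18 × log₂(5/18) = 0.5133
  -5/9 × log₂(5/9) = 0.4711
H(X) = 1.4153 bits


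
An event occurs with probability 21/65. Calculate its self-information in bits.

Information content I(x) = -log₂(p(x))
I = -log₂(21/65) = -log₂(0.3231)
I = 1.6301 bits


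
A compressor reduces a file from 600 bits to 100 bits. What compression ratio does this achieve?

Compression ratio = Original / Compressed
= 600 / 100 = 6.00:1


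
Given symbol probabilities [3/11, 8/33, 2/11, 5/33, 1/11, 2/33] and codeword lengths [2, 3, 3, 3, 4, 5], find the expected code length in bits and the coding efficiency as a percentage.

Average length L = Σ p_i × l_i = 2.9394 bits
Entropy H = 2.4261 bits
Efficiency η = H/L × 100% = 82.54%


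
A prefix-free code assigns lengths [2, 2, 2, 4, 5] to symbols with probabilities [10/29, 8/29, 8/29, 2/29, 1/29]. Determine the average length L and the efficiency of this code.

Average length L = Σ p_i × l_i = 2.2414 bits
Entropy H = 1.9884 bits
Efficiency η = H/L × 100% = 88.71%


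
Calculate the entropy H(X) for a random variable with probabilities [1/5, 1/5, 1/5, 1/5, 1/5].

H(X) = -Σ p(x) log₂ p(x)
  -1/5 × log₂(1/5) = 0.4644
  -1/5 × log₂(1/5) = 0.4644
  -1/5 × log₂(1/5) = 0.4644
  -1/5 × log₂(1/5) = 0.4644
  -1/5 × log₂(1/5) = 0.4644
H(X) = 2.3219 bits


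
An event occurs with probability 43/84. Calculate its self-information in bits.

Information content I(x) = -log₂(p(x))
I = -log₂(43/84) = -log₂(0.5119)
I = 0.9661 bits


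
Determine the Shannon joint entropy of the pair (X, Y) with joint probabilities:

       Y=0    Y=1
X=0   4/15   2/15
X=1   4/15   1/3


H(X,Y) = -Σ p(x,y) log₂ p(x,y)
  p(0,0)=4/15: -0.2667 × log₂(0.2667) = 0.5085
  p(0,1)=2/15: -0.1333 × log₂(0.1333) = 0.3876
  p(1,0)=4/15: -0.2667 × log₂(0.2667) = 0.5085
  p(1,1)=1/3: -0.3333 × log₂(0.3333) = 0.5283
H(X,Y) = 1.9329 bits


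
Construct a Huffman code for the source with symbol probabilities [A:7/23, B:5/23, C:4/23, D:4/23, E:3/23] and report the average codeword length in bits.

Huffman tree construction:
Combine smallest probabilities repeatedly
Resulting codes:
  A: 10 (length 2)
  B: 01 (length 2)
  C: 111 (length 3)
  D: 00 (length 2)
  E: 110 (length 3)
Average length = Σ p(s) × length(s) = 2.3043 bits


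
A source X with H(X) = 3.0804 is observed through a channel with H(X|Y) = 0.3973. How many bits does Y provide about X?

I(X;Y) = H(X) - H(X|Y)
I(X;Y) = 3.0804 - 0.3973 = 2.6831 bits


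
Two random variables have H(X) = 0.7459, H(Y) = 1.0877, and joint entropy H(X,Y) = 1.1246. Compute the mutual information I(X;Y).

I(X;Y) = H(X) + H(Y) - H(X,Y)
I(X;Y) = 0.7459 + 1.0877 - 1.1246 = 0.709 bits


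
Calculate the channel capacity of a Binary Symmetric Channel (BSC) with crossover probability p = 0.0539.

For BSC with error probability p:
C = 1 - H(p) where H(p) is binary entropy
H(0.0539) = -0.0539 × log₂(0.0539) - 0.9461 × log₂(0.9461)
H(p) = 0.3027
C = 1 - 0.3027 = 0.6973 bits/use


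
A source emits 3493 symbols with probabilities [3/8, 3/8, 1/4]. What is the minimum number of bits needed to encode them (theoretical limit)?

Entropy H = 1.5613 bits/symbol
Minimum bits = H × n = 1.5613 × 3493
= 5453.54 bits


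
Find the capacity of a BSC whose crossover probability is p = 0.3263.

For BSC with error probability p:
C = 1 - H(p) where H(p) is binary entropy
H(0.3263) = -0.3263 × log₂(0.3263) - 0.6737 × log₂(0.6737)
H(p) = 0.9111
C = 1 - 0.9111 = 0.0889 bits/use


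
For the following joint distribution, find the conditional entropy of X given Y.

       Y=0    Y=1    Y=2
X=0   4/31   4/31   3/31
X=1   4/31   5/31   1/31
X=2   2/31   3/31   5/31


H(X|Y) = Σ_y p(y) H(X|Y=y)
  p(Y=0) = 10/31, H(X|Y=0) = 1.5219
  p(Y=1) = 12/31, H(X|Y=1) = 1.5546
  p(Y=2) = 9/31, H(X|Y=2) = 1.3516
H(X|Y) = 0.3226×1.5219 + 0.3871×1.5546 + 0.2903×1.3516 = 1.4851 bits


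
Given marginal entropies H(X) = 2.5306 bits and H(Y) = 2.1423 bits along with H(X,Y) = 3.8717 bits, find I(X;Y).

I(X;Y) = H(X) + H(Y) - H(X,Y)
I(X;Y) = 2.5306 + 2.1423 - 3.8717 = 0.8012 bits


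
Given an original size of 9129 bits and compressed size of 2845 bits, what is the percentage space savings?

Space savings = (1 - Compressed/Original) × 100%
= (1 - 2845/9129) × 100%
= 68.84%


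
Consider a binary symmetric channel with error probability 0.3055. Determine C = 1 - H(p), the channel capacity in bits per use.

For BSC with error probability p:
C = 1 - H(p) where H(p) is binary entropy
H(0.3055) = -0.3055 × log₂(0.3055) - 0.6945 × log₂(0.6945)
H(p) = 0.8879
C = 1 - 0.8879 = 0.1121 bits/use


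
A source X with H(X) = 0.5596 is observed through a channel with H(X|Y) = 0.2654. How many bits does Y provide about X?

I(X;Y) = H(X) - H(X|Y)
I(X;Y) = 0.5596 - 0.2654 = 0.2942 bits


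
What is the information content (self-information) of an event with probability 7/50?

Information content I(x) = -log₂(p(x))
I = -log₂(7/50) = -log₂(0.1400)
I = 2.8365 bits


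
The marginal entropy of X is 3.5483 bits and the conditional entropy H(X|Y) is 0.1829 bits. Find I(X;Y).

I(X;Y) = H(X) - H(X|Y)
I(X;Y) = 3.5483 - 0.1829 = 3.3654 bits


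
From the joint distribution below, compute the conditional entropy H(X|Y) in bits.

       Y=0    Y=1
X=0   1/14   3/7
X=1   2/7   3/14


H(X|Y) = Σ_y p(y) H(X|Y=y)
  p(Y=0) = 5/14, H(X|Y=0) = 0.7219
  p(Y=1) = 9/14, H(X|Y=1) = 0.9183
H(X|Y) = 0.3571×0.7219 + 0.6429×0.9183 = 0.8482 bits


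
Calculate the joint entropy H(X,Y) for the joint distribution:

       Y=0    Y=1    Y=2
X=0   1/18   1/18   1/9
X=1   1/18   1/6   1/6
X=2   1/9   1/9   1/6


H(X,Y) = -Σ p(x,y) log₂ p(x,y)
  p(0,0)=1/18: -0.0556 × log₂(0.0556) = 0.2317
  p(0,1)=1/18: -0.0556 × log₂(0.0556) = 0.2317
  p(0,2)=1/9: -0.1111 × log₂(0.1111) = 0.3522
  p(1,0)=1/18: -0.0556 × log₂(0.0556) = 0.2317
  p(1,1)=1/6: -0.1667 × log₂(0.1667) = 0.4308
  p(1,2)=1/6: -0.1667 × log₂(0.1667) = 0.4308
  p(2,0)=1/9: -0.1111 × log₂(0.1111) = 0.3522
  p(2,1)=1/9: -0.1111 × log₂(0.1111) = 0.3522
  p(2,2)=1/6: -0.1667 × log₂(0.1667) = 0.4308
H(X,Y) = 3.0441 bits


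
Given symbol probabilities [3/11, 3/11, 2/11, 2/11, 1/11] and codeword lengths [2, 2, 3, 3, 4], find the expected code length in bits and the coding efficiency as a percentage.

Average length L = Σ p_i × l_i = 2.5455 bits
Entropy H = 2.2313 bits
Efficiency η = H/L × 100% = 87.66%


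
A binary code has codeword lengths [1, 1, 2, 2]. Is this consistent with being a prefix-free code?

Kraft inequality: Σ 2^(-l_i) ≤ 1 for prefix-free code
Calculating: 2^(-1) + 2^(-1) + 2^(-2) + 2^(-2)
= 0.5 + 0.5 + 0.25 + 0.25
= 1.5000
Since 1.5000 > 1, prefix-free code does not exist


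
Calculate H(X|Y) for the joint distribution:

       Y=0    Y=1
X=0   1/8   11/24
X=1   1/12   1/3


H(X|Y) = Σ_y p(y) H(X|Y=y)
  p(Y=0) = 5/24, H(X|Y=0) = 0.9710
  p(Y=1) = 19/24, H(X|Y=1) = 0.9819
H(X|Y) = 0.2083×0.9710 + 0.7917×0.9819 = 0.9797 bits


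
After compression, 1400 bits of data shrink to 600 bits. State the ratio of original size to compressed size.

Compression ratio = Original / Compressed
= 1400 / 600 = 2.33:1


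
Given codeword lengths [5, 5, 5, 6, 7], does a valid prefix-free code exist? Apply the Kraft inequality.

Kraft inequality: Σ 2^(-l_i) ≤ 1 for prefix-free code
Calculating: 2^(-5) + 2^(-5) + 2^(-5) + 2^(-6) + 2^(-7)
= 0.03125 + 0.03125 + 0.03125 + 0.015625 + 0.0078125
= 0.1172
Since 0.1172 ≤ 1, prefix-free code exists


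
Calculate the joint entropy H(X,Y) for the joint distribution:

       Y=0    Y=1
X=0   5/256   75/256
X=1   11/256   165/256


H(X,Y) = -Σ p(x,y) log₂ p(x,y)
  p(0,0)=5/256: -0.0195 × log₂(0.0195) = 0.1109
  p(0,1)=75/256: -0.2930 × log₂(0.2930) = 0.5189
  p(1,0)=11/256: -0.0430 × log₂(0.0430) = 0.1951
  p(1,1)=165/256: -0.6445 × log₂(0.6445) = 0.4084
H(X,Y) = 1.2333 bits


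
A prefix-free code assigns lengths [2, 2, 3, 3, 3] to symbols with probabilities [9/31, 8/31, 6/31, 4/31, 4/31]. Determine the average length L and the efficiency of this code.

Average length L = Σ p_i × l_i = 2.4516 bits
Entropy H = 2.2433 bits
Efficiency η = H/L × 100% = 91.50%


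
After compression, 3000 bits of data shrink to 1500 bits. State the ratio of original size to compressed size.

Compression ratio = Original / Compressed
= 3000 / 1500 = 2.00:1


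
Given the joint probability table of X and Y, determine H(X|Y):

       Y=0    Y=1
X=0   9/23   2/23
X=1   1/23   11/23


H(X|Y) = Σ_y p(y) H(X|Y=y)
  p(Y=0) = 10/23, H(X|Y=0) = 0.4690
  p(Y=1) = 13/23, H(X|Y=1) = 0.6194
H(X|Y) = 0.4348×0.4690 + 0.5652×0.6194 = 0.5540 bits


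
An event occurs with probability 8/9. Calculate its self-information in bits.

Information content I(x) = -log₂(p(x))
I = -log₂(8/9) = -log₂(0.8889)
I = 0.1699 bits


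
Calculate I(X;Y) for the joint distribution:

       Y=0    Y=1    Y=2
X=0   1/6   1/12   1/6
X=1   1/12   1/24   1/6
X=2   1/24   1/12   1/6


H(X) = 1.5632, H(Y) = 1.4899, H(X,Y) = 3.0016
I(X;Y) = H(X) + H(Y) - H(X,Y) = 0.0515 bits


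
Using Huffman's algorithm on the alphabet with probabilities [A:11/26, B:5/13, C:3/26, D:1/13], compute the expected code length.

Huffman tree construction:
Combine smallest probabilities repeatedly
Resulting codes:
  A: 0 (length 1)
  B: 11 (length 2)
  C: 101 (length 3)
  D: 100 (length 3)
Average length = Σ p(s) × length(s) = 1.7692 bits


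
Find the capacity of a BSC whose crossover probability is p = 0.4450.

For BSC with error probability p:
C = 1 - H(p) where H(p) is binary entropy
H(0.4450) = -0.4450 × log₂(0.4450) - 0.5550 × log₂(0.5550)
H(p) = 0.9913
C = 1 - 0.9913 = 0.0087 bits/use


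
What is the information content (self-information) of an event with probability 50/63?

Information content I(x) = -log₂(p(x))
I = -log₂(50/63) = -log₂(0.7937)
I = 0.3334 bits


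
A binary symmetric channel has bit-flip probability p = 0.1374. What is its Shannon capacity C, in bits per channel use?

For BSC with error probability p:
C = 1 - H(p) where H(p) is binary entropy
H(0.1374) = -0.1374 × log₂(0.1374) - 0.8626 × log₂(0.8626)
H(p) = 0.5774
C = 1 - 0.5774 = 0.4226 bits/use


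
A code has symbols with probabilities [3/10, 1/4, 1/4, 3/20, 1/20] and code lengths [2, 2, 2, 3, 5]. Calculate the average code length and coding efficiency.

Average length L = Σ p_i × l_i = 2.3000 bits
Entropy H = 2.1477 bits
Efficiency η = H/L × 100% = 93.38%


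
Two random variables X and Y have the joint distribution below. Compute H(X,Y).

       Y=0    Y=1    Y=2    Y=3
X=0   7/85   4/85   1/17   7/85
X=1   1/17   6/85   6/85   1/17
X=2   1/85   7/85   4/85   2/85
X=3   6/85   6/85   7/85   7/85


H(X,Y) = -Σ p(x,y) log₂ p(x,y)
  p(0,0)=7/85: -0.0824 × log₂(0.0824) = 0.2966
  p(0,1)=4/85: -0.0471 × log₂(0.0471) = 0.2075
  p(0,2)=1/17: -0.0588 × log₂(0.0588) = 0.2404
  p(0,3)=7/85: -0.0824 × log₂(0.0824) = 0.2966
  p(1,0)=1/17: -0.0588 × log₂(0.0588) = 0.2404
  p(1,1)=6/85: -0.0706 × log₂(0.0706) = 0.2700
  p(1,2)=6/85: -0.0706 × log₂(0.0706) = 0.2700
  p(1,3)=1/17: -0.0588 × log₂(0.0588) = 0.2404
  p(2,0)=1/85: -0.0118 × log₂(0.0118) = 0.0754
  p(2,1)=7/85: -0.0824 × log₂(0.0824) = 0.2966
  p(2,2)=4/85: -0.0471 × log₂(0.0471) = 0.2075
  p(2,3)=2/85: -0.0235 × log₂(0.0235) = 0.1273
  p(3,0)=6/85: -0.0706 × log₂(0.0706) = 0.2700
  p(3,1)=6/85: -0.0706 × log₂(0.0706) = 0.2700
  p(3,2)=7/85: -0.0824 × log₂(0.0824) = 0.2966
  p(3,3)=7/85: -0.0824 × log₂(0.0824) = 0.2966
H(X,Y) = 3.9020 bits


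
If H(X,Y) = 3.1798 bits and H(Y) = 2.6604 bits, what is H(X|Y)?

Chain rule: H(X,Y) = H(X|Y) + H(Y)
H(X|Y) = H(X,Y) - H(Y) = 3.1798 - 2.6604 = 0.5194 bits


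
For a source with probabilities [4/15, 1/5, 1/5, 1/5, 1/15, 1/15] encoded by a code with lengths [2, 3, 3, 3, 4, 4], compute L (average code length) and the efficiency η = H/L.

Average length L = Σ p_i × l_i = 2.8667 bits
Entropy H = 2.4226 bits
Efficiency η = H/L × 100% = 84.51%


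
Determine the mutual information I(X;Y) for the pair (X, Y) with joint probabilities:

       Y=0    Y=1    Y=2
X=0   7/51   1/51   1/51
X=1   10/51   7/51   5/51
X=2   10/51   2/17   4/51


H(X) = 1.4945, H(Y) = 1.4586, H(X,Y) = 2.9104
I(X;Y) = H(X) + H(Y) - H(X,Y) = 0.0426 bits


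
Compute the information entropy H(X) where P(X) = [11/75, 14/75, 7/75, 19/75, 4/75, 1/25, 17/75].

H(X) = -Σ p(x) log₂ p(x)
  -11/75 × log₂(11/75) = 0.4062
  -14/75 × log₂(14/75) = 0.4520
  -7/75 × log₂(7/75) = 0.3193
  -19/75 × log₂(19/75) = 0.5018
  -4/75 × log₂(4/75) = 0.2255
  -1/25 × log₂(1/25) = 0.1858
  -17/75 × log₂(17/75) = 0.4854
H(X) = 2.5760 bits


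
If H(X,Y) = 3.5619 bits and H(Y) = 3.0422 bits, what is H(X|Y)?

Chain rule: H(X,Y) = H(X|Y) + H(Y)
H(X|Y) = H(X,Y) - H(Y) = 3.5619 - 3.0422 = 0.5197 bits


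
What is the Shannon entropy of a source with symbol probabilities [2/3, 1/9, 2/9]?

H(X) = -Σ p(x) log₂ p(x)
  -2/3 × log₂(2/3) = 0.3900
  -1/9 × log₂(1/9) = 0.3522
  -2/9 × log₂(2/9) = 0.4822
H(X) = 1.2244 bits


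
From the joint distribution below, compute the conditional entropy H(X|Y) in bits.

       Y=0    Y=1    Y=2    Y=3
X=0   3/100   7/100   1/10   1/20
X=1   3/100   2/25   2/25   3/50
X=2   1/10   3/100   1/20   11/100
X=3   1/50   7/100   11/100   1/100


H(X|Y) = Σ_y p(y) H(X|Y=y)
  p(Y=0) = 9/50, H(X|Y=0) = 1.6850
  p(Y=1) = 1/4, H(X|Y=1) = 1.9215
  p(Y=2) = 17/50, H(X|Y=2) = 1.9439
  p(Y=3) = 23/100, H(X|Y=3) = 1.6899
H(X|Y) = 0.1800×1.6850 + 0.2500×1.9215 + 0.3400×1.9439 + 0.2300×1.6899 = 1.8333 bits


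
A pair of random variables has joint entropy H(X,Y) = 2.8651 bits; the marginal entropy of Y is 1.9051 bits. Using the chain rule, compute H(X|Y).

Chain rule: H(X,Y) = H(X|Y) + H(Y)
H(X|Y) = H(X,Y) - H(Y) = 2.8651 - 1.9051 = 0.96 bits


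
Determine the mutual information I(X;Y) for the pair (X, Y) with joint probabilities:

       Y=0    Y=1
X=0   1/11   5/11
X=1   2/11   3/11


H(X) = 0.9940, H(Y) = 0.8454, H(X,Y) = 1.7899
I(X;Y) = H(X) + H(Y) - H(X,Y) = 0.0495 bits


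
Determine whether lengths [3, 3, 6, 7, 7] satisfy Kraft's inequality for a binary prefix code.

Kraft inequality: Σ 2^(-l_i) ≤ 1 for prefix-free code
Calculating: 2^(-3) + 2^(-3) + 2^(-6) + 2^(-7) + 2^(-7)
= 0.125 + 0.125 + 0.015625 + 0.0078125 + 0.0078125
= 0.2812
Since 0.2812 ≤ 1, prefix-free code exists


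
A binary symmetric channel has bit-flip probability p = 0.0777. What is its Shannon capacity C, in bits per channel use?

For BSC with error probability p:
C = 1 - H(p) where H(p) is binary entropy
H(0.0777) = -0.0777 × log₂(0.0777) - 0.9223 × log₂(0.9223)
H(p) = 0.3940
C = 1 - 0.3940 = 0.6060 bits/use


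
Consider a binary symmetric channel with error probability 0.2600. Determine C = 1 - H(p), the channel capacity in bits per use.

For BSC with error probability p:
C = 1 - H(p) where H(p) is binary entropy
H(0.2600) = -0.2600 × log₂(0.2600) - 0.7400 × log₂(0.7400)
H(p) = 0.8267
C = 1 - 0.8267 = 0.1733 bits/use


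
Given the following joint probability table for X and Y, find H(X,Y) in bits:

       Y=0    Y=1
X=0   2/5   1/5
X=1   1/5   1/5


H(X,Y) = -Σ p(x,y) log₂ p(x,y)
  p(0,0)=2/5: -0.4000 × log₂(0.4000) = 0.5288
  p(0,1)=1/5: -0.2000 × log₂(0.2000) = 0.4644
  p(1,0)=1/5: -0.2000 × log₂(0.2000) = 0.4644
  p(1,1)=1/5: -0.2000 × log₂(0.2000) = 0.4644
H(X,Y) = 1.9219 bits


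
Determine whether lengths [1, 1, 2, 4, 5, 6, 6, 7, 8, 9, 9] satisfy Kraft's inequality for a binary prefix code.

Kraft inequality: Σ 2^(-l_i) ≤ 1 for prefix-free code
Calculating: 2^(-1) + 2^(-1) + 2^(-2) + 2^(-4) + 2^(-5) + 2^(-6) + 2^(-6) + 2^(-7) + 2^(-8) + 2^(-9) + 2^(-9)
= 0.5 + 0.5 + 0.25 + 0.0625 + 0.03125 + 0.015625 + 0.015625 + 0.0078125 + 0.00390625 + 0.001953125 + 0.001953125
= 1.3906
Since 1.3906 > 1, prefix-free code does not exist


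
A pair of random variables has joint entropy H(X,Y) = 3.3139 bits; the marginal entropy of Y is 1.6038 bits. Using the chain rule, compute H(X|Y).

Chain rule: H(X,Y) = H(X|Y) + H(Y)
H(X|Y) = H(X,Y) - H(Y) = 3.3139 - 1.6038 = 1.7101 bits


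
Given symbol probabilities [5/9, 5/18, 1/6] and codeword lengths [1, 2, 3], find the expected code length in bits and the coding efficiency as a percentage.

Average length L = Σ p_i × l_i = 1.6111 bits
Entropy H = 1.4153 bits
Efficiency η = H/L × 100% = 87.84%


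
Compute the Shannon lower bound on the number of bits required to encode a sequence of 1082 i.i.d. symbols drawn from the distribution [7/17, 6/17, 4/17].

Entropy H = 1.5486 bits/symbol
Minimum bits = H × n = 1.5486 × 1082
= 1675.55 bits


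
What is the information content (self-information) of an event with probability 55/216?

Information content I(x) = -log₂(p(x))
I = -log₂(55/216) = -log₂(0.2546)
I = 1.9735 bits


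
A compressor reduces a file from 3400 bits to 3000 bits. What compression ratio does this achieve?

Compression ratio = Original / Compressed
= 3400 / 3000 = 1.13:1


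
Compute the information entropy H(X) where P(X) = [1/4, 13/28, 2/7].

H(X) = -Σ p(x) log₂ p(x)
  -1/4 × log₂(1/4) = 0.5000
  -13/28 × log₂(13/28) = 0.5139
  -2/7 × log₂(2/7) = 0.5164
H(X) = 1.5303 bits


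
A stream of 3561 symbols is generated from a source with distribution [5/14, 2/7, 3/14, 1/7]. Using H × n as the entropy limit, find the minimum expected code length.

Entropy H = 1.9242 bits/symbol
Minimum bits = H × n = 1.9242 × 3561
= 6851.98 bits


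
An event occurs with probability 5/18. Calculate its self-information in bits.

Information content I(x) = -log₂(p(x))
I = -log₂(5/18) = -log₂(0.2778)
I = 1.8480 bits


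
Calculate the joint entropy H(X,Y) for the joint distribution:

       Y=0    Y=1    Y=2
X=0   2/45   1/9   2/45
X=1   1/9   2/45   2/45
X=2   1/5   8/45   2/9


H(X,Y) = -Σ p(x,y) log₂ p(x,y)
  p(0,0)=2/45: -0.0444 × log₂(0.0444) = 0.1996
  p(0,1)=1/9: -0.1111 × log₂(0.1111) = 0.3522
  p(0,2)=2/45: -0.0444 × log₂(0.0444) = 0.1996
  p(1,0)=1/9: -0.1111 × log₂(0.1111) = 0.3522
  p(1,1)=2/45: -0.0444 × log₂(0.0444) = 0.1996
  p(1,2)=2/45: -0.0444 × log₂(0.0444) = 0.1996
  p(2,0)=1/5: -0.2000 × log₂(0.2000) = 0.4644
  p(2,1)=8/45: -0.1778 × log₂(0.1778) = 0.4430
  p(2,2)=2/9: -0.2222 × log₂(0.2222) = 0.4822
H(X,Y) = 2.8926 bits


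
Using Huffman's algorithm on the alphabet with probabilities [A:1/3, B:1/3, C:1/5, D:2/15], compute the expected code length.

Huffman tree construction:
Combine smallest probabilities repeatedly
Resulting codes:
  A: 10 (length 2)
  B: 11 (length 2)
  C: 01 (length 2)
  D: 00 (length 2)
Average length = Σ p(s) × length(s) = 2.0000 bits


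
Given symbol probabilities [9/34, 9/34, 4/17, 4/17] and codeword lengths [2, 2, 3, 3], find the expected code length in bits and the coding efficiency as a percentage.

Average length L = Σ p_i × l_i = 2.4706 bits
Entropy H = 1.9975 bits
Efficiency η = H/L × 100% = 80.85%


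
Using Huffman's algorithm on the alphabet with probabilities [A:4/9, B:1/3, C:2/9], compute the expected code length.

Huffman tree construction:
Combine smallest probabilities repeatedly
Resulting codes:
  A: 0 (length 1)
  B: 11 (length 2)
  C: 10 (length 2)
Average length = Σ p(s) × length(s) = 1.5556 bits


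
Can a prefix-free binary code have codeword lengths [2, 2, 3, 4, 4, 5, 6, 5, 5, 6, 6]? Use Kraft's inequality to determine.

Kraft inequality: Σ 2^(-l_i) ≤ 1 for prefix-free code
Calculating: 2^(-2) + 2^(-2) + 2^(-3) + 2^(-4) + 2^(-4) + 2^(-5) + 2^(-6) + 2^(-5) + 2^(-5) + 2^(-6) + 2^(-6)
= 0.25 + 0.25 + 0.125 + 0.0625 + 0.0625 + 0.03125 + 0.015625 + 0.03125 + 0.03125 + 0.015625 + 0.015625
= 0.8906
Since 0.8906 ≤ 1, prefix-free code exists


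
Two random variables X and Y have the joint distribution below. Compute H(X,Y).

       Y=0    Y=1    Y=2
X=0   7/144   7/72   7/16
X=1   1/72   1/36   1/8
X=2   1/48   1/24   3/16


H(X,Y) = -Σ p(x,y) log₂ p(x,y)
  p(0,0)=7/144: -0.0486 × log₂(0.0486) = 0.2121
  p(0,1)=7/72: -0.0972 × log₂(0.0972) = 0.3269
  p(0,2)=7/16: -0.4375 × log₂(0.4375) = 0.5218
  p(1,0)=1/72: -0.0139 × log₂(0.0139) = 0.0857
  p(1,1)=1/36: -0.0278 × log₂(0.0278) = 0.1436
  p(1,2)=1/8: -0.1250 × log₂(0.1250) = 0.3750
  p(2,0)=1/48: -0.0208 × log₂(0.0208) = 0.1164
  p(2,1)=1/24: -0.0417 × log₂(0.0417) = 0.1910
  p(2,2)=3/16: -0.1875 × log₂(0.1875) = 0.4528
H(X,Y) = 2.4253 bits


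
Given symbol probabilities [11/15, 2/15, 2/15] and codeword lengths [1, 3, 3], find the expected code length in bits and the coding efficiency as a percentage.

Average length L = Σ p_i × l_i = 1.5333 bits
Entropy H = 1.1033 bits
Efficiency η = H/L × 100% = 71.95%


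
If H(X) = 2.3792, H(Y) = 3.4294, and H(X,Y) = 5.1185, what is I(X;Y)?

I(X;Y) = H(X) + H(Y) - H(X,Y)
I(X;Y) = 2.3792 + 3.4294 - 5.1185 = 0.6901 bits


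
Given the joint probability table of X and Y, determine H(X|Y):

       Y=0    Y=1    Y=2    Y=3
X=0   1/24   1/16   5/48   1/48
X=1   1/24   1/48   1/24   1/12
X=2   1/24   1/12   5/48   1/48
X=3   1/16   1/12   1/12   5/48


H(X|Y) = Σ_y p(y) H(X|Y=y)
  p(Y=0) = 3/16, H(X|Y=0) = 1.9749
  p(Y=1) = 1/4, H(X|Y=1) = 1.8554
  p(Y=2) = 1/3, H(X|Y=2) = 1.9238
  p(Y=3) = 11/48, H(X|Y=3) = 1.6767
H(X|Y) = 0.1875×1.9749 + 0.2500×1.8554 + 0.3333×1.9238 + 0.2292×1.6767 = 1.8597 bits


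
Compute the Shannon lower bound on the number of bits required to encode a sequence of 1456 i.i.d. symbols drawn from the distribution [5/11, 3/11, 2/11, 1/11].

Entropy H = 1.7899 bits/symbol
Minimum bits = H × n = 1.7899 × 1456
= 2606.14 bits


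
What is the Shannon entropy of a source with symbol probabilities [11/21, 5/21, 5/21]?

H(X) = -Σ p(x) log₂ p(x)
  -11/21 × log₂(11/21) = 0.4887
  -5/21 × log₂(5/21) = 0.4929
  -5/21 × log₂(5/21) = 0.4929
H(X) = 1.4746 bits


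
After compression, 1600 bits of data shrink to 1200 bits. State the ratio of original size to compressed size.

Compression ratio = Original / Compressed
= 1600 / 1200 = 1.33:1


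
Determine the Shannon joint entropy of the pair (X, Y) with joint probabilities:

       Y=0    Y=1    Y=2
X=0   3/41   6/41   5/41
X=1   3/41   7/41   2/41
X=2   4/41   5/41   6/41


H(X,Y) = -Σ p(x,y) log₂ p(x,y)
  p(0,0)=3/41: -0.0732 × log₂(0.0732) = 0.2760
  p(0,1)=6/41: -0.1463 × log₂(0.1463) = 0.4057
  p(0,2)=5/41: -0.1220 × log₂(0.1220) = 0.3702
  p(1,0)=3/41: -0.0732 × log₂(0.0732) = 0.2760
  p(1,1)=7/41: -0.1707 × log₂(0.1707) = 0.4354
  p(1,2)=2/41: -0.0488 × log₂(0.0488) = 0.2126
  p(2,0)=4/41: -0.0976 × log₂(0.0976) = 0.3276
  p(2,1)=5/41: -0.1220 × log₂(0.1220) = 0.3702
  p(2,2)=6/41: -0.1463 × log₂(0.1463) = 0.4057
H(X,Y) = 3.0795 bits


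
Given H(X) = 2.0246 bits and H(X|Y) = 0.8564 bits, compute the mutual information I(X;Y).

I(X;Y) = H(X) - H(X|Y)
I(X;Y) = 2.0246 - 0.8564 = 1.1682 bits


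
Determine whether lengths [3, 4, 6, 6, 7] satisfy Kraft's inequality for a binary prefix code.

Kraft inequality: Σ 2^(-l_i) ≤ 1 for prefix-free code
Calculating: 2^(-3) + 2^(-4) + 2^(-6) + 2^(-6) + 2^(-7)
= 0.125 + 0.0625 + 0.015625 + 0.015625 + 0.0078125
= 0.2266
Since 0.2266 ≤ 1, prefix-free code exists


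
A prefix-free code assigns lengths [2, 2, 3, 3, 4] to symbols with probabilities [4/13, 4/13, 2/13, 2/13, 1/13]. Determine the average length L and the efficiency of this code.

Average length L = Σ p_i × l_i = 2.4615 bits
Entropy H = 2.1620 bits
Efficiency η = H/L × 100% = 87.83%


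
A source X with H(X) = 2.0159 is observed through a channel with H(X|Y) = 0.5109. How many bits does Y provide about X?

I(X;Y) = H(X) - H(X|Y)
I(X;Y) = 2.0159 - 0.5109 = 1.505 bits


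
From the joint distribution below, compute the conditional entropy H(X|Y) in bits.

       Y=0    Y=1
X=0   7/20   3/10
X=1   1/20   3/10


H(X|Y) = Σ_y p(y) H(X|Y=y)
  p(Y=0) = 2/5, H(X|Y=0) = 0.5436
  p(Y=1) = 3/5, H(X|Y=1) = 1.0000
H(X|Y) = 0.4000×0.5436 + 0.6000×1.0000 = 0.8174 bits


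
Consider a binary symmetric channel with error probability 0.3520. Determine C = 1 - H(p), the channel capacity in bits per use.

For BSC with error probability p:
C = 1 - H(p) where H(p) is binary entropy
H(0.3520) = -0.3520 × log₂(0.3520) - 0.6480 × log₂(0.6480)
H(p) = 0.9358
C = 1 - 0.9358 = 0.0642 bits/use


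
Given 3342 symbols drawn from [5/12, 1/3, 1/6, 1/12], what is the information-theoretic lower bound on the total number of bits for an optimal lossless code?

Entropy H = 1.7842 bits/symbol
Minimum bits = H × n = 1.7842 × 3342
= 5962.66 bits


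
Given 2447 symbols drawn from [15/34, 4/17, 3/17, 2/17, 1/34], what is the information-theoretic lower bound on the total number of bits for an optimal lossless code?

Entropy H = 1.9665 bits/symbol
Minimum bits = H × n = 1.9665 × 2447
= 4812.00 bits


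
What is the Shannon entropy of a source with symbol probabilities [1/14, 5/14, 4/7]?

H(X) = -Σ p(x) log₂ p(x)
  -1/14 × log₂(1/14) = 0.2720
  -5/14 × log₂(5/14) = 0.5305
  -4/7 × log₂(4/7) = 0.4613
H(X) = 1.2638 bits


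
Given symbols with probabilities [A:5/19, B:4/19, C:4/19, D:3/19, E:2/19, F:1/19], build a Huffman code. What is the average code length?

Huffman tree construction:
Combine smallest probabilities repeatedly
Resulting codes:
  A: 10 (length 2)
  B: 00 (length 2)
  C: 01 (length 2)
  D: 110 (length 3)
  E: 1111 (length 4)
  F: 1110 (length 4)
Average length = Σ p(s) × length(s) = 2.4737 bits


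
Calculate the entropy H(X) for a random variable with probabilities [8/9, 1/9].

H(X) = -Σ p(x) log₂ p(x)
  -8/9 × log₂(8/9) = 0.1510
  -1/9 × log₂(1/9) = 0.3522
H(X) = 0.5033 bits


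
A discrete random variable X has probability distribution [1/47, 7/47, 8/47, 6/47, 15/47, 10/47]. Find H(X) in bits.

H(X) = -Σ p(x) log₂ p(x)
  -1/47 × log₂(1/47) = 0.1182
  -7/47 × log₂(7/47) = 0.4092
  -8/47 × log₂(8/47) = 0.4348
  -6/47 × log₂(6/47) = 0.3791
  -15/47 × log₂(15/47) = 0.5259
  -10/47 × log₂(10/47) = 0.4750
H(X) = 2.3422 bits


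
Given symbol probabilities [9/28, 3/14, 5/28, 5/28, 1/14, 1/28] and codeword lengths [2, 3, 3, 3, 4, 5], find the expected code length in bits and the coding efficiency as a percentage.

Average length L = Σ p_i × l_i = 2.8214 bits
Entropy H = 2.3338 bits
Efficiency η = H/L × 100% = 82.72%


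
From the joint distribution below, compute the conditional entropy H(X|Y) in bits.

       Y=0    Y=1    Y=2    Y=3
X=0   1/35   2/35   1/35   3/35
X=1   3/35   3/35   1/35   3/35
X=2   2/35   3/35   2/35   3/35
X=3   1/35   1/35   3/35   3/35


H(X|Y) = Σ_y p(y) H(X|Y=y)
  p(Y=0) = 1/5, H(X|Y=0) = 1.8424
  p(Y=1) = 9/35, H(X|Y=1) = 1.8911
  p(Y=2) = 1/5, H(X|Y=2) = 1.8424
  p(Y=3) = 12/35, H(X|Y=3) = 2.0000
H(X|Y) = 0.2000×1.8424 + 0.2571×1.8911 + 0.2000×1.8424 + 0.3429×2.0000 = 1.9089 bits


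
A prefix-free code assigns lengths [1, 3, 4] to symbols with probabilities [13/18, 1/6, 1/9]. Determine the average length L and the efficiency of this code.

Average length L = Σ p_i × l_i = 1.6667 bits
Entropy H = 1.1221 bits
Efficiency η = H/L × 100% = 67.33%


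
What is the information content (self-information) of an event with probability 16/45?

Information content I(x) = -log₂(p(x))
I = -log₂(16/45) = -log₂(0.3556)
I = 1.4919 bits


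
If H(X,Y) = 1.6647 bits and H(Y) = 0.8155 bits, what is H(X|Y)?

Chain rule: H(X,Y) = H(X|Y) + H(Y)
H(X|Y) = H(X,Y) - H(Y) = 1.6647 - 0.8155 = 0.8492 bits


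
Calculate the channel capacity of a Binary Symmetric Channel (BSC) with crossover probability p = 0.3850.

For BSC with error probability p:
C = 1 - H(p) where H(p) is binary entropy
H(0.3850) = -0.3850 × log₂(0.3850) - 0.6150 × log₂(0.6150)
H(p) = 0.9615
C = 1 - 0.9615 = 0.0385 bits/use


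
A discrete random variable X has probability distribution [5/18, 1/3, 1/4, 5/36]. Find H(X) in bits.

H(X) = -Σ p(x) log₂ p(x)
  -5/18 × log₂(5/18) = 0.5133
  -1/3 × log₂(1/3) = 0.5283
  -1/4 × log₂(1/4) = 0.5000
  -5/36 × log₂(5/36) = 0.3956
H(X) = 1.9372 bits


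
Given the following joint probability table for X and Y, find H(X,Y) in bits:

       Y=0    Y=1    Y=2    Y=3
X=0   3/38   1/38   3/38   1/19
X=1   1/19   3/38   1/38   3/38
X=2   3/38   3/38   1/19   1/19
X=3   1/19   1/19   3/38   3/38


H(X,Y) = -Σ p(x,y) log₂ p(x,y)
  p(0,0)=3/38: -0.0789 × log₂(0.0789) = 0.2892
  p(0,1)=1/38: -0.0263 × log₂(0.0263) = 0.1381
  p(0,2)=3/38: -0.0789 × log₂(0.0789) = 0.2892
  p(0,3)=1/19: -0.0526 × log₂(0.0526) = 0.2236
  p(1,0)=1/19: -0.0526 × log₂(0.0526) = 0.2236
  p(1,1)=3/38: -0.0789 × log₂(0.0789) = 0.2892
  p(1,2)=1/38: -0.0263 × log₂(0.0263) = 0.1381
  p(1,3)=3/38: -0.0789 × log₂(0.0789) = 0.2892
  p(2,0)=3/38: -0.0789 × log₂(0.0789) = 0.2892
  p(2,1)=3/38: -0.0789 × log₂(0.0789) = 0.2892
  p(2,2)=1/19: -0.0526 × log₂(0.0526) = 0.2236
  p(2,3)=1/19: -0.0526 × log₂(0.0526) = 0.2236
  p(3,0)=1/19: -0.0526 × log₂(0.0526) = 0.2236
  p(3,1)=1/19: -0.0526 × log₂(0.0526) = 0.2236
  p(3,2)=3/38: -0.0789 × log₂(0.0789) = 0.2892
  p(3,3)=3/38: -0.0789 × log₂(0.0789) = 0.2892
H(X,Y) = 3.9311 bits


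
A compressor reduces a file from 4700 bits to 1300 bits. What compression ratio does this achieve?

Compression ratio = Original / Compressed
= 4700 / 1300 = 3.62:1


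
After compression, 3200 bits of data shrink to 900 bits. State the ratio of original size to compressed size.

Compression ratio = Original / Compressed
= 3200 / 900 = 3.56:1


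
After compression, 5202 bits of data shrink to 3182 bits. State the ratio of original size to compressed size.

Compression ratio = Original / Compressed
= 5202 / 3182 = 1.63:1


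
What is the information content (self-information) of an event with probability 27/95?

Information content I(x) = -log₂(p(x))
I = -log₂(27/95) = -log₂(0.2842)
I = 1.8150 bits


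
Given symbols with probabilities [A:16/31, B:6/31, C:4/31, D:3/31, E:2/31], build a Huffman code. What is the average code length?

Huffman tree construction:
Combine smallest probabilities repeatedly
Resulting codes:
  A: 1 (length 1)
  B: 00 (length 2)
  C: 010 (length 3)
  D: 0111 (length 4)
  E: 0110 (length 4)
Average length = Σ p(s) × length(s) = 1.9355 bits


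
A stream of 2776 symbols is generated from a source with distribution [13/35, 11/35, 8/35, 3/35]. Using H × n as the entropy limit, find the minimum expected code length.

Entropy H = 1.8460 bits/symbol
Minimum bits = H × n = 1.8460 × 2776
= 5124.54 bits


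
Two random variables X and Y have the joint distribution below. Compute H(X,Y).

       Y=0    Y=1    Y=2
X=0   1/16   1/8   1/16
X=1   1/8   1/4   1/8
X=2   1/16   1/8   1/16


H(X,Y) = -Σ p(x,y) log₂ p(x,y)
  p(0,0)=1/16: -0.0625 × log₂(0.0625) = 0.2500
  p(0,1)=1/8: -0.1250 × log₂(0.1250) = 0.3750
  p(0,2)=1/16: -0.0625 × log₂(0.0625) = 0.2500
  p(1,0)=1/8: -0.1250 × log₂(0.1250) = 0.3750
  p(1,1)=1/4: -0.2500 × log₂(0.2500) = 0.5000
  p(1,2)=1/8: -0.1250 × log₂(0.1250) = 0.3750
  p(2,0)=1/16: -0.0625 × log₂(0.0625) = 0.2500
  p(2,1)=1/8: -0.1250 × log₂(0.1250) = 0.3750
  p(2,2)=1/16: -0.0625 × log₂(0.0625) = 0.2500
H(X,Y) = 3.0000 bits


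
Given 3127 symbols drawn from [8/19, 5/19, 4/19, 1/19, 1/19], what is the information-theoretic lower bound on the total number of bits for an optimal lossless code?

Entropy H = 1.9527 bits/symbol
Minimum bits = H × n = 1.9527 × 3127
= 6106.04 bits


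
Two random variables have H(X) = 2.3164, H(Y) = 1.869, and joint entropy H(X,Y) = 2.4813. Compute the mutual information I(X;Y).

I(X;Y) = H(X) + H(Y) - H(X,Y)
I(X;Y) = 2.3164 + 1.869 - 2.4813 = 1.7041 bits


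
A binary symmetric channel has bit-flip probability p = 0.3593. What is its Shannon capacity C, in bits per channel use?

For BSC with error probability p:
C = 1 - H(p) where H(p) is binary entropy
H(0.3593) = -0.3593 × log₂(0.3593) - 0.6407 × log₂(0.6407)
H(p) = 0.9421
C = 1 - 0.9421 = 0.0579 bits/use


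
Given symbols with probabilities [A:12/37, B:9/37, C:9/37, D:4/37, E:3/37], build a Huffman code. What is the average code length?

Huffman tree construction:
Combine smallest probabilities repeatedly
Resulting codes:
  A: 11 (length 2)
  B: 01 (length 2)
  C: 10 (length 2)
  D: 001 (length 3)
  E: 000 (length 3)
Average length = Σ p(s) × length(s) = 2.1892 bits
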